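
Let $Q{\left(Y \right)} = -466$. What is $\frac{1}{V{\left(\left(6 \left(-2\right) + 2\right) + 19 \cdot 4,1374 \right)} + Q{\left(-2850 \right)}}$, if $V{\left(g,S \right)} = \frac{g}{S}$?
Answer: $- \frac{229}{106703} \approx -0.0021461$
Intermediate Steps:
$\frac{1}{V{\left(\left(6 \left(-2\right) + 2\right) + 19 \cdot 4,1374 \right)} + Q{\left(-2850 \right)}} = \frac{1}{\frac{\left(6 \left(-2\right) + 2\right) + 19 \cdot 4}{1374} - 466} = \frac{1}{\left(\left(-12 + 2\right) + 76\right) \frac{1}{1374} - 466} = \frac{1}{\left(-10 + 76\right) \frac{1}{1374} - 466} = \frac{1}{66 \cdot \frac{1}{1374} - 466} = \frac{1}{\frac{11}{229} - 466} = \frac{1}{- \frac{106703}{229}} = - \frac{229}{106703}$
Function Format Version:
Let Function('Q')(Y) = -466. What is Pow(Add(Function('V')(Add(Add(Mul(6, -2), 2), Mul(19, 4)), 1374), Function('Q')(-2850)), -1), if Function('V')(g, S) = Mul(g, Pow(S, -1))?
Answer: Rational(-229, 106703) ≈ -0.0021461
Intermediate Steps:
Pow(Add(Function('V')(Add(Add(Mul(6, -2), 2), Mul(19, 4)), 1374), Function('Q')(-2850)), -1) = Pow(Add(Mul(Add(Add(Mul(6, -2), 2), Mul(19, 4)), Pow(1374, -1)), -466), -1) = Pow(Add(Mul(Add(Add(-12, 2), 76), Rational(1, 1374)), -466), -1) = Pow(Add(Mul(Add(-10, 76), Rational(1, 1374)), -466), -1) = Pow(Add(Mul(66, Rational(1, 1374)), -466), -1) = Pow(Add(Rational(11, 229), -466), -1) = Pow(Rational(-106703, 229), -1) = Rational(-229, 106703)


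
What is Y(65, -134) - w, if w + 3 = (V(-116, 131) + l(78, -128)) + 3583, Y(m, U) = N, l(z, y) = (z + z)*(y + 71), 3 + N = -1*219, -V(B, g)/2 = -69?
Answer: 4952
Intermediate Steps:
V(B, g) = 138 (V(B, g) = -2*(-69) = 138)
N = -222 (N = -3 - 1*219 = -3 - 219 = -222)
l(z, y) = 2*z*(71 + y) (l(z, y) = (2*z)*(71 + y) = 2*z*(71 + y))
Y(m, U) = -222
w = -5174 (w = -3 + ((138 + 2*78*(71 - 128)) + 3583) = -3 + ((138 + 2*78*(-57)) + 3583) = -3 + ((138 - 8892) + 3583) = -3 + (-8754 + 3583) = -3 - 5171 = -5174)
Y(65, -134) - w = -222 - 1*(-5174) = -222 + 5174 = 4952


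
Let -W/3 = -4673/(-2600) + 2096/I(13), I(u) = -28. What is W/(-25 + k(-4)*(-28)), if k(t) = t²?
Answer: -92769/200200 ≈ -0.46338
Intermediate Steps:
W = 3989067/18200 (W = -3*(-4673/(-2600) + 2096/(-28)) = -3*(-4673*(-1/2600) + 2096*(-1/28)) = -3*(4673/2600 - 524/7) = -3*(-1329689/18200) = 3989067/18200 ≈ 219.18)
W/(-25 + k(-4)*(-28)) = 3989067/(18200*(-25 + (-4)²*(-28))) = 3989067/(18200*(-25 + 16*(-28))) = 3989067/(18200*(-25 - 448)) = (3989067/18200)/(-473) = (3989067/18200)*(-1/473) = -92769/200200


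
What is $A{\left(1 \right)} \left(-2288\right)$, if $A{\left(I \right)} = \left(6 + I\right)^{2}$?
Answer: $-112112$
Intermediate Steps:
$A{\left(1 \right)} \left(-2288\right) = \left(6 + 1\right)^{2} \left(-2288\right) = 7^{2} \left(-2288\right) = 49 \left(-2288\right) = -112112$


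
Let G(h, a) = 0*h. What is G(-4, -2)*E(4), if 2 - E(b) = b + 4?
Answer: 0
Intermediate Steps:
E(b) = -2 - b (E(b) = 2 - (b + 4) = 2 - (4 + b) = 2 + (-4 - b) = -2 - b)
G(h, a) = 0
G(-4, -2)*E(4) = 0*(-2 - 1*4) = 0*(-2 - 4) = 0*(-6) = 0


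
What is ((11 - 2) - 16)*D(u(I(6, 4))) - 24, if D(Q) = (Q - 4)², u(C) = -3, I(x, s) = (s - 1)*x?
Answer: -367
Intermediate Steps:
I(x, s) = x*(-1 + s) (I(x, s) = (-1 + s)*x = x*(-1 + s))
D(Q) = (-4 + Q)²
((11 - 2) - 16)*D(u(I(6, 4))) - 24 = ((11 - 2) - 16)*(-4 - 3)² - 24 = (9 - 16)*(-7)² - 24 = -7*49 - 24 = -343 - 24 = -367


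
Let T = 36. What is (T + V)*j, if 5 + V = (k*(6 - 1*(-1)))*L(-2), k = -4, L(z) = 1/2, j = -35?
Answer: -595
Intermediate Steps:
L(z) = ½
V = -19 (V = -5 - 4*(6 - 1*(-1))*(½) = -5 - 4*(6 + 1)*(½) = -5 - 4*7*(½) = -5 - 28*½ = -5 - 14 = -19)
(T + V)*j = (36 - 19)*(-35) = 17*(-35) = -595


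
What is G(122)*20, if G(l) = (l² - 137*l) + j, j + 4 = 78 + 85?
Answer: -33420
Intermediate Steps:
j = 159 (j = -4 + (78 + 85) = -4 + 163 = 159)
G(l) = 159 + l² - 137*l (G(l) = (l² - 137*l) + 159 = 159 + l² - 137*l)
G(122)*20 = (159 + 122² - 137*122)*20 = (159 + 14884 - 16714)*20 = -1671*20 = -33420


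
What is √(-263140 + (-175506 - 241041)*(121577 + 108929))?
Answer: I*√96016845922 ≈ 3.0987e+5*I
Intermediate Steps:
√(-263140 + (-175506 - 241041)*(121577 + 108929)) = √(-263140 - 416547*230506) = √(-263140 - 96016582782) = √(-96016845922) = I*√96016845922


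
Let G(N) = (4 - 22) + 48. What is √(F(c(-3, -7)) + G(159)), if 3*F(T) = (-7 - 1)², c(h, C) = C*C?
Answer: √462/3 ≈ 7.1647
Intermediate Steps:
c(h, C) = C²
F(T) = 64/3 (F(T) = (-7 - 1)²/3 = (⅓)*(-8)² = (⅓)*64 = 64/3)
G(N) = 30 (G(N) = -18 + 48 = 30)
√(F(c(-3, -7)) + G(159)) = √(64/3 + 30) = √(154/3) = √462/3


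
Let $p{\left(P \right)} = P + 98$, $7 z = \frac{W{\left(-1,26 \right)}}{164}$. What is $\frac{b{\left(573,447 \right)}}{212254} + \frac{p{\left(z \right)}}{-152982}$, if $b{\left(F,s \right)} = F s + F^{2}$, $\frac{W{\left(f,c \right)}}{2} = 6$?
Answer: $\frac{1832516660491}{665656349274} \approx 2.7529$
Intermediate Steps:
$W{\left(f,c \right)} = 12$ ($W{\left(f,c \right)} = 2 \cdot 6 = 12$)
$z = \frac{3}{287}$ ($z = \frac{12 \cdot \frac{1}{164}}{7} = \frac{1}{7} \cdot \frac{3}{41} = \frac{3}{287} \approx 0.010453$)
$b{\left(F,s \right)} = F^{2} + F s$
$p{\left(P \right)} = 98 + P$
$\frac{b{\left(573,447 \right)}}{212254} + \frac{p{\left(z \right)}}{-152982} = \frac{573 \left(573 + 447\right)}{212254} + \frac{98 + \frac{3}{287}}{-152982} = 573 \cdot 1020 \cdot \frac{1}{212254} + \frac{28129}{287} \left(- \frac{1}{152982}\right) = 584460 \cdot \frac{1}{212254} - \frac{28129}{43905834} = \frac{292230}{106127} - \frac{28129}{43905834} = \frac{1832516660491}{665656349274}$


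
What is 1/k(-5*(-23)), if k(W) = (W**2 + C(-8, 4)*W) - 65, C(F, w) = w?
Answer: 1/13620 ≈ 7.3421e-5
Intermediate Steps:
k(W) = -65 + W**2 + 4*W (k(W) = (W**2 + 4*W) - 65 = -65 + W**2 + 4*W)
1/k(-5*(-23)) = 1/(-65 + (-5*(-23))**2 + 4*(-5*(-23))) = 1/(-65 + 115**2 + 4*115) = 1/(-65 + 13225 + 460) = 1/13620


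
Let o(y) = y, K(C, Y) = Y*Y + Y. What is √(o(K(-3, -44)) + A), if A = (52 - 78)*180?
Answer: 2*I*√697 ≈ 52.802*I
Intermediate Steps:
K(C, Y) = Y + Y² (K(C, Y) = Y² + Y = Y + Y²)
A = -4680 (A = -26*180 = -4680)
√(o(K(-3, -44)) + A) = √(-44*(1 - 44) - 4680) = √(-44*(-43) - 4680) = √(1892 - 4680) = √(-2788) = 2*I*√697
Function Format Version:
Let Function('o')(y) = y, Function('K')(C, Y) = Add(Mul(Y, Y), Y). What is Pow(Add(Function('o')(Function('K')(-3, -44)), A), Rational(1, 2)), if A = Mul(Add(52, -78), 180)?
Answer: Mul(2, I, Pow(697, Rational(1, 2))) ≈ Mul(52.802, I)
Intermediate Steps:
Function('K')(C, Y) = Add(Y, Pow(Y, 2)) (Function('K')(C, Y) = Add(Pow(Y, 2), Y) = Add(Y, Pow(Y, 2)))
A = -4680 (A = Mul(-26, 180) = -4680)
Pow(Add(Function('o')(Function('K')(-3, -44)), A), Rational(1, 2)) = Pow(Add(Mul(-44, Add(1, -44)), -4680), Rational(1, 2)) = Pow(Add(Mul(-44, -43), -4680), Rational(1, 2)) = Pow(Add(1892, -4680), Rational(1, 2)) = Pow(-2788, Rational(1, 2)) = Mul(2, I, Pow(697, Rational(1, 2)))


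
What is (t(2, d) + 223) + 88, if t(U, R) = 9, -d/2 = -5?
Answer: 320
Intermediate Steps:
d = 10 (d = -2*(-5) = 10)
(t(2, d) + 223) + 88 = (9 + 223) + 88 = 232 + 88 = 320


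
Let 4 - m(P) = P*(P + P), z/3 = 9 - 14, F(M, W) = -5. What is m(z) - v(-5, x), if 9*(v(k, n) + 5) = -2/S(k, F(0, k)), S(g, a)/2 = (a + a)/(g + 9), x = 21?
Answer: -19847/45 ≈ -441.04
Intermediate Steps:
z = -15 (z = 3*(9 - 14) = 3*(-5) = -15)
S(g, a) = 4*a/(9 + g) (S(g, a) = 2*((a + a)/(g + 9)) = 2*((2*a)/(9 + g)) = 2*(2*a/(9 + g)) = 4*a/(9 + g))
m(P) = 4 - 2*P² (m(P) = 4 - P*(P + P) = 4 - P*2*P = 4 - 2*P²)
v(k, n) = -49/10 + k/90 (v(k, n) = -5 + (-(-9/10 - k/10))/9 = -5 + (-2*(-9/20 - k/20))/9 = -5 + (9/10 + k/10)/9 = -5 + (⅒ + k/90) = -49/10 + k/90)
m(z) - v(-5, x) = (4 - 2*(-15)²) - (-49/10 + (1/90)*(-5)) = (4 - 2*225) - (-49/10 - 1/18) = (4 - 450) - 1*(-223/45) = -446 + 223/45 = -19847/45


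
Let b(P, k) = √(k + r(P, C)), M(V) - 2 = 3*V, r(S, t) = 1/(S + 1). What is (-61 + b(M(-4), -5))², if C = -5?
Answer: (183 - I*√46)²/9 ≈ 3715.9 - 275.81*I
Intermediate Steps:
r(S, t) = 1/(1 + S)
M(V) = 2 + 3*V
b(P, k) = √(k + 1/(1 + P))
(-61 + b(M(-4), -5))² = (-61 + √((1 - 5*(1 + (2 + 3*(-4))))/(1 + (2 + 3*(-4)))))² = (-61 + √((1 - 5*(1 + (2 - 12)))/(1 + (2 - 12))))² = (-61 + √((1 - 5*(1 - 10))/(1 - 10)))² = (-61 + √((1 - 5*(-9))/(-9)))² = (-61 + √(-(1 + 45)/9))² = (-61 + √(-⅑*46))² = (-61 + √(-46/9))² = (-61 + I*√46/3)²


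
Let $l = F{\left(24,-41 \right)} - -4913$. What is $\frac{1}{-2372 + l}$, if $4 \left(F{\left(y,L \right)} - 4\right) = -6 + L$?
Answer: $\frac{4}{10133} \approx 0.00039475$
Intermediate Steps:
$F{\left(y,L \right)} = \frac{5}{2} + \frac{L}{4}$ ($F{\left(y,L \right)} = 4 + \frac{-6 + L}{4} = 4 + \left(- \frac{3}{2} + \frac{L}{4}\right) = \frac{5}{2} + \frac{L}{4}$)
$l = \frac{19621}{4}$ ($l = \left(\frac{5}{2} + \frac{1}{4} \left(-41\right)\right) - -4913 = \left(\frac{5}{2} - \frac{41}{4}\right) + 4913 = - \frac{31}{4} + 4913 = \frac{19621}{4} \approx 4905.3$)
$\frac{1}{-2372 + l} = \frac{1}{-2372 + \frac{19621}{4}} = \frac{1}{\frac{10133}{4}} = \frac{4}{10133}$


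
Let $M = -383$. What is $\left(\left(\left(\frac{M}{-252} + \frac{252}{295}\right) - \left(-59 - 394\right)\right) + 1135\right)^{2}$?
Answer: $\frac{13977956694671281}{5526435600} \approx 2.5293 \cdot 10^{6}$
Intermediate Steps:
$\left(\left(\left(\frac{M}{-252} + \frac{252}{295}\right) - \left(-59 - 394\right)\right) + 1135\right)^{2} = \left(\left(\left(- \frac{383}{-252} + \frac{252}{295}\right) - \left(-59 - 394\right)\right) + 1135\right)^{2} = \left(\left(\left(\left(-383\right) \left(- \frac{1}{252}\right) + 252 \cdot \frac{1}{295}\right) - \left(-59 - 394\right)\right) + 1135\right)^{2} = \left(\left(\left(\frac{383}{252} + \frac{252}{295}\right) - -453\right) + 1135\right)^{2} = \left(\left(\frac{176489}{74340} + 453\right) + 1135\right)^{2} = \left(\frac{33852509}{74340} + 1135\right)^{2} = \left(\frac{118228409}{74340}\right)^{2} = \frac{13977956694671281}{5526435600}$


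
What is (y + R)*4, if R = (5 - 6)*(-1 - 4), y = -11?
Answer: -24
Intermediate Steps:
R = 5 (R = -1*(-5) = 5)
(y + R)*4 = (-11 + 5)*4 = -6*4 = -24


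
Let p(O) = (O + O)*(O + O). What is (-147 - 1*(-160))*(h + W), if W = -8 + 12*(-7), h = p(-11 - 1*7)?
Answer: 15652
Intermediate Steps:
p(O) = 4*O² (p(O) = (2*O)*(2*O) = 4*O²)
h = 1296 (h = 4*(-11 - 1*7)² = 4*(-11 - 7)² = 4*(-18)² = 4*324 = 1296)
W = -92 (W = -8 - 84 = -92)
(-147 - 1*(-160))*(h + W) = (-147 - 1*(-160))*(1296 - 92) = (-147 + 160)*1204 = 13*1204 = 15652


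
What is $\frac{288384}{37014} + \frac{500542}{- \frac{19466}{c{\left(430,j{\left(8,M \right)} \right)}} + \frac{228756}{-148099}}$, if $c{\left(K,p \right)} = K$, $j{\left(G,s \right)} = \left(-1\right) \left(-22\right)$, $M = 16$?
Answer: $- \frac{98249262393880582}{9195697130083} \approx -10684.0$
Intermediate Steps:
$j{\left(G,s \right)} = 22$
$\frac{288384}{37014} + \frac{500542}{- \frac{19466}{c{\left(430,j{\left(8,M \right)} \right)}} + \frac{228756}{-148099}} = \frac{288384}{37014} + \frac{500542}{- \frac{19466}{430} + \frac{228756}{-148099}} = 288384 \cdot \frac{1}{37014} + \frac{500542}{\left(-19466\right) \frac{1}{430} + 228756 \left(- \frac{1}{148099}\right)} = \frac{48064}{6169} + \frac{500542}{- \frac{9733}{215} - \frac{228756}{148099}} = \frac{48064}{6169} + \frac{500542}{- \frac{1490630107}{31841285}} = \frac{48064}{6169} + 500542 \left(- \frac{31841285}{1490630107}\right) = \frac{48064}{6169} - \frac{15937900476470}{1490630107} = - \frac{98249262393880582}{9195697130083}$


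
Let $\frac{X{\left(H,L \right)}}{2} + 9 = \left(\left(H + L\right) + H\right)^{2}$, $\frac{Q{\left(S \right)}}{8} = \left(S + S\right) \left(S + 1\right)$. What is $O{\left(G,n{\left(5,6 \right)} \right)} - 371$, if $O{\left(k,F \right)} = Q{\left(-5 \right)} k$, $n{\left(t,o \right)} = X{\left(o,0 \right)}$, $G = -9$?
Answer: $-3251$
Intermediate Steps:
$Q{\left(S \right)} = 16 S \left(1 + S\right)$ ($Q{\left(S \right)} = 8 \left(S + S\right) \left(S + 1\right) = 8 \cdot 2 S \left(1 + S\right) = 16 S \left(1 + S\right)$)
$X{\left(H,L \right)} = -18 + 2 \left(L + 2 H\right)^{2}$ ($X{\left(H,L \right)} = -18 + 2 \left(\left(H + L\right) + H\right)^{2} = -18 + 2 \left(L + 2 H\right)^{2}$)
$n{\left(t,o \right)} = -18 + 8 o^{2}$ ($n{\left(t,o \right)} = -18 + 2 \left(0 + 2 o\right)^{2} = -18 + 2 \left(2 o\right)^{2} = -18 + 2 \cdot 4 o^{2} = -18 + 8 o^{2}$)
$O{\left(k,F \right)} = 320 k$ ($O{\left(k,F \right)} = 16 \left(-5\right) \left(1 - 5\right) k = 16 \left(-5\right) \left(-4\right) k = 320 k$)
$O{\left(G,n{\left(5,6 \right)} \right)} - 371 = 320 \left(-9\right) - 371 = -2880 - 371 = -3251$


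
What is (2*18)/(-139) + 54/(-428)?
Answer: -11457/29746 ≈ -0.38516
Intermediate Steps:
(2*18)/(-139) + 54/(-428) = 36*(-1/139) + 54*(-1/428) = -36/139 - 27/214 = -11457/29746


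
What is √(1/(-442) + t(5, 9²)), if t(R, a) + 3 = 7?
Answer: √781014/442 ≈ 1.9994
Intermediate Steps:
t(R, a) = 4 (t(R, a) = -3 + 7 = 4)
√(1/(-442) + t(5, 9²)) = √(1/(-442) + 4) = √(-1/442 + 4) = √(1767/442) = √781014/442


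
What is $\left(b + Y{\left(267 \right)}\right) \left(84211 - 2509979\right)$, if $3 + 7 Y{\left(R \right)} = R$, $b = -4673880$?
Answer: $\frac{79363599376128}{7} \approx 1.1338 \cdot 10^{13}$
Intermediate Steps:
$Y{\left(R \right)} = - \frac{3}{7} + \frac{R}{7}$
$\left(b + Y{\left(267 \right)}\right) \left(84211 - 2509979\right) = \left(-4673880 + \left(- \frac{3}{7} + \frac{1}{7} \cdot 267\right)\right) \left(84211 - 2509979\right) = \left(-4673880 + \left(- \frac{3}{7} + \frac{267}{7}\right)\right) \left(-2425768\right) = \left(-4673880 + \frac{264}{7}\right) \left(-2425768\right) = \left(- \frac{32716896}{7}\right) \left(-2425768\right) = \frac{79363599376128}{7}$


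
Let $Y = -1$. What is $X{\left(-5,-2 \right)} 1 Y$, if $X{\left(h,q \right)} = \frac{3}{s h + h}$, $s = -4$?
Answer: $- \frac{1}{5} \approx -0.2$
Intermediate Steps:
$X{\left(h,q \right)} = - \frac{1}{h}$ ($X{\left(h,q \right)} = \frac{3}{- 4 h + h} = \frac{3}{\left(-3\right) h} = 3 \left(- \frac{1}{3 h}\right) = - \frac{1}{h}$)
$X{\left(-5,-2 \right)} 1 Y = - \frac{1}{-5} \cdot 1 \left(-1\right) = \left(-1\right) \left(- \frac{1}{5}\right) 1 \left(-1\right) = \frac{1}{5} \cdot 1 \left(-1\right) = \frac{1}{5} \left(-1\right) = - \frac{1}{5}$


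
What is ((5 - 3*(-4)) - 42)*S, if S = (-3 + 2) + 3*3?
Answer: -200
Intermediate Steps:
S = 8 (S = -1 + 9 = 8)
((5 - 3*(-4)) - 42)*S = ((5 - 3*(-4)) - 42)*8 = ((5 + 12) - 42)*8 = (17 - 42)*8 = -25*8 = -200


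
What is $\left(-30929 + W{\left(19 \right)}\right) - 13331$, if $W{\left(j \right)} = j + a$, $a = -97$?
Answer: $-44338$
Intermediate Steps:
$W{\left(j \right)} = -97 + j$ ($W{\left(j \right)} = j - 97 = -97 + j$)
$\left(-30929 + W{\left(19 \right)}\right) - 13331 = \left(-30929 + \left(-97 + 19\right)\right) - 13331 = \left(-30929 - 78\right) - 13331 = -31007 - 13331 = -44338$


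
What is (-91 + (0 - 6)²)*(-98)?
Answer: 5390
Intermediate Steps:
(-91 + (0 - 6)²)*(-98) = (-91 + (-6)²)*(-98) = (-91 + 36)*(-98) = -55*(-98) = 5390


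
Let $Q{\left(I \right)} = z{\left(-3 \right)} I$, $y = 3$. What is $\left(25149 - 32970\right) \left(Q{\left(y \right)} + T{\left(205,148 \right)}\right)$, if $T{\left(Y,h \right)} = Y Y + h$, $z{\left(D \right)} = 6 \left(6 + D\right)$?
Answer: $-330257367$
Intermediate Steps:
$z{\left(D \right)} = 36 + 6 D$
$Q{\left(I \right)} = 18 I$ ($Q{\left(I \right)} = \left(36 + 6 \left(-3\right)\right) I = \left(36 - 18\right) I = 18 I$)
$T{\left(Y,h \right)} = h + Y^{2}$ ($T{\left(Y,h \right)} = Y^{2} + h = h + Y^{2}$)
$\left(25149 - 32970\right) \left(Q{\left(y \right)} + T{\left(205,148 \right)}\right) = \left(25149 - 32970\right) \left(18 \cdot 3 + \left(148 + 205^{2}\right)\right) = - 7821 \left(54 + \left(148 + 42025\right)\right) = - 7821 \left(54 + 42173\right) = \left(-7821\right) 42227 = -330257367$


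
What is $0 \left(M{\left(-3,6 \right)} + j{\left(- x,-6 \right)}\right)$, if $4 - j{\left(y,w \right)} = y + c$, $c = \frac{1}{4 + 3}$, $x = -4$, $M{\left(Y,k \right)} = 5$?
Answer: $0$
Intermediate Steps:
$c = \frac{1}{7} \approx 0.14286$
$j{\left(y,w \right)} = \frac{27}{7} - y$ ($j{\left(y,w \right)} = 4 - \left(y + \frac{1}{7}\right) = 4 - \left(\frac{1}{7} + y\right) = \frac{27}{7} - y$)
$0 \left(M{\left(-3,6 \right)} + j{\left(- x,-6 \right)}\right) = 0 \left(5 + \left(\frac{27}{7} - \left(-1\right) \left(-4\right)\right)\right) = 0 \left(5 + \left(\frac{27}{7} - 4\right)\right) = 0 \left(5 - \frac{1}{7}\right) = 0 \cdot \frac{34}{7} = 0$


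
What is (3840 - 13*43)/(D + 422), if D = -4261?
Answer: -3281/3839 ≈ -0.85465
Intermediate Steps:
(3840 - 13*43)/(D + 422) = (3840 - 13*43)/(-4261 + 422) = (3840 - 559)/(-3839) = 3281*(-1/3839) = -3281/3839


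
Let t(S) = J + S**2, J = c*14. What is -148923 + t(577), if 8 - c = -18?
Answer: 184370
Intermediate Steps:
c = 26 (c = 8 - 1*(-18) = 8 + 18 = 26)
J = 364 (J = 26*14 = 364)
t(S) = 364 + S**2
-148923 + t(577) = -148923 + (364 + 577**2) = -148923 + (364 + 332929) = -148923 + 333293 = 184370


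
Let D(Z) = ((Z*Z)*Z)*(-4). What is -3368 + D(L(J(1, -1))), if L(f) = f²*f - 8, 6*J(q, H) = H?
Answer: -3316676543/2519424 ≈ -1316.4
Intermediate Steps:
J(q, H) = H/6
L(f) = -8 + f³ (L(f) = f³ - 8 = -8 + f³)
D(Z) = -4*Z³ (D(Z) = (Z²*Z)*(-4) = Z³*(-4) = -4*Z³)
-3368 + D(L(J(1, -1))) = -3368 - 4*(-8 + ((⅙)*(-1))³)³ = -3368 - 4*(-8 + (-⅙)³)³ = -3368 - 4*(-8 - 1/216)³ = -3368 - 4*(-1729/216)³ = -3368 - 4*(-5168743489/10077696) = -3368 + 5168743489/2519424 = -3316676543/2519424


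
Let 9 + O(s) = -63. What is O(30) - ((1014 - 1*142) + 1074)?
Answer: -2018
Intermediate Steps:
O(s) = -72 (O(s) = -9 - 63 = -72)
O(30) - ((1014 - 1*142) + 1074) = -72 - ((1014 - 1*142) + 1074) = -72 - ((1014 - 142) + 1074) = -72 - (872 + 1074) = -72 - 1*1946 = -72 - 1946 = -2018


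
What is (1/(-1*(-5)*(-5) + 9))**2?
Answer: 1/256 ≈ 0.0039063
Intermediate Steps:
(1/(-1*(-5)*(-5) + 9))**2 = (1/(5*(-5) + 9))**2 = (1/(-25 + 9))**2 = (1/(-16))**2 = (-1/16)**2 = 1/256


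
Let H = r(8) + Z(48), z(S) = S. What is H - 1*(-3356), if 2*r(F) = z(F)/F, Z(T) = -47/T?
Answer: 161065/48 ≈ 3355.5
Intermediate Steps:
r(F) = ½ (r(F) = (F/F)/2 = (½)*1 = ½)
H = -23/48 (H = ½ - 47/48 = -23/48 ≈ -0.47917)
H - 1*(-3356) = -23/48 - 1*(-3356) = -23/48 + 3356 = 161065/48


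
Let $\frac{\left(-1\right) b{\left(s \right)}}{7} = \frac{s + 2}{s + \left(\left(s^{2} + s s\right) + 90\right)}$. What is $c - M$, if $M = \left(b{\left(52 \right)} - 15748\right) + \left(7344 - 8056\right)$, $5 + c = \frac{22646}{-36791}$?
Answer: $\frac{559972582408}{34031675} \approx 16454.0$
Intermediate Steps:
$b{\left(s \right)} = - \frac{7 \left(2 + s\right)}{90 + s + 2 s^{2}}$ ($b{\left(s \right)} = - 7 \frac{s + 2}{s + \left(\left(s^{2} + s s\right) + 90\right)} = - 7 \frac{2 + s}{s + \left(\left(s^{2} + s^{2}\right) + 90\right)} = - 7 \frac{2 + s}{s + \left(2 s^{2} + 90\right)} = - 7 \frac{2 + s}{s + \left(90 + 2 s^{2}\right)} = - 7 \frac{2 + s}{90 + s + 2 s^{2}} = - \frac{7 \left(2 + s\right)}{90 + s + 2 s^{2}}$)
$c = - \frac{206601}{36791}$ ($c = -5 + \frac{22646}{-36791} = -5 + 22646 \left(- \frac{1}{36791}\right) = -5 - \frac{22646}{36791} = - \frac{206601}{36791} \approx -5.6155$)
$M = - \frac{15225563}{925}$ ($M = \left(\frac{7 \left(-2 - 52\right)}{90 + 52 + 2 \cdot 52^{2}} - 15748\right) + \left(7344 - 8056\right) = \left(\frac{7 \left(-2 - 52\right)}{90 + 52 + 2 \cdot 2704} - 15748\right) + \left(7344 - 8056\right) = \left(7 \frac{1}{90 + 52 + 5408} \left(-54\right) - 15748\right) - 712 = \left(7 \cdot \frac{1}{5550} \left(-54\right) - 15748\right) - 712 = \left(- \frac{63}{925} - 15748\right) - 712 = - \frac{14566963}{925} - 712 = - \frac{15225563}{925} \approx -16460.0$)
$c - M = - \frac{206601}{36791} - - \frac{15225563}{925} = - \frac{206601}{36791} + \frac{15225563}{925} = \frac{559972582408}{34031675}$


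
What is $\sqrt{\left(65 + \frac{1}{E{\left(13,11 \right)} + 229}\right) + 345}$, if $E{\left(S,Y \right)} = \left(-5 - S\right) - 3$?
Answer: $\frac{\sqrt{1108653}}{52} \approx 20.249$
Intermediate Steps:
$E{\left(S,Y \right)} = -8 - S$
$\sqrt{\left(65 + \frac{1}{E{\left(13,11 \right)} + 229}\right) + 345} = \sqrt{\left(65 + \frac{1}{\left(-8 - 13\right) + 229}\right) + 345} = \sqrt{\left(65 + \frac{1}{-21 + 229}\right) + 345} = \sqrt{\left(65 + \frac{1}{208}\right) + 345} = \sqrt{\frac{13521}{208} + 345} = \sqrt{\frac{85281}{208}} = \frac{\sqrt{1108653}}{52}$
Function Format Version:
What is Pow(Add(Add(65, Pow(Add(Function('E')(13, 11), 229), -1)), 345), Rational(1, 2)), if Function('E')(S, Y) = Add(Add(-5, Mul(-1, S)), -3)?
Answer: Mul(Rational(1, 52), Pow(1108653, Rational(1, 2))) ≈ 20.249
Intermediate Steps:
Function('E')(S, Y) = Add(-8, Mul(-1, S))
Pow(Add(Add(65, Pow(Add(Function('E')(13, 11), 229), -1)), 345), Rational(1, 2)) = Pow(Add(Add(65, Pow(Add(Add(-8, Mul(-1, 13)), 229), -1)), 345), Rational(1, 2)) = Pow(Add(Add(65, Pow(Add(Add(-8, -13), 229), -1)), 345), Rational(1, 2)) = Pow(Add(Add(65, Pow(Add(-21, 229), -1)), 345), Rational(1, 2)) = Pow(Add(Add(65, Pow(208, -1)), 345), Rational(1, 2)) = Pow(Add(Add(65, Rational(1, 208)), 345), Rational(1, 2)) = Pow(Add(Rational(13521, 208), 345), Rational(1, 2)) = Pow(Rational(85281, 208), Rational(1, 2)) = Mul(Rational(1, 52), Pow(1108653, Rational(1, 2)))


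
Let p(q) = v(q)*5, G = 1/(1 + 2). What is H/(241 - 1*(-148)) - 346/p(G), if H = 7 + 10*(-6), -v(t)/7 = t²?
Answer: 1209491/13615 ≈ 88.835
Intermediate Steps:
v(t) = -7*t²
G = ⅓ (G = 1/3 = ⅓ ≈ 0.33333)
H = -53 (H = 7 - 60 = -53)
p(q) = -35*q² (p(q) = -7*q²*5 = -35*q²)
H/(241 - 1*(-148)) - 346/p(G) = -53/(241 - 1*(-148)) - 346/((-35*(⅓)²)) = -53/(241 + 148) - 346/((-35*⅑)) = -53/389 - 346/(-35/9) = -53*1/389 - 346*(-9/35) = -53/389 + 3114/35 = 1209491/13615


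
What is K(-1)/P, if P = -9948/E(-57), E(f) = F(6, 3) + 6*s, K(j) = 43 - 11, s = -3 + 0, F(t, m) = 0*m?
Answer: 48/829 ≈ 0.057901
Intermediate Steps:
F(t, m) = 0
s = -3
K(j) = 32
E(f) = -18 (E(f) = 0 + 6*(-3) = 0 - 18 = -18)
P = 1658/3 (P = -9948/(-18) = -9948*(-1/18) = 1658/3 ≈ 552.67)
K(-1)/P = 32/(1658/3) = 32*(3/1658) = 48/829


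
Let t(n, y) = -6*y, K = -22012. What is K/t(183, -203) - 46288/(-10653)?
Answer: -29685842/2162559 ≈ -13.727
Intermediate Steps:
K/t(183, -203) - 46288/(-10653) = -22012/((-6*(-203))) - 46288/(-10653) = -22012/1218 - 46288*(-1/10653) = -22012*1/1218 + 46288/10653 = -11006/609 + 46288/10653 = -29685842/2162559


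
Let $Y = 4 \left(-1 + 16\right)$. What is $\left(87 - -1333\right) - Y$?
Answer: $1360$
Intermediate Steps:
$Y = 60$ ($Y = 4 \cdot 15 = 60$)
$\left(87 - -1333\right) - Y = \left(87 - -1333\right) - 60 = \left(87 + 1333\right) - 60 = 1420 - 60 = 1360$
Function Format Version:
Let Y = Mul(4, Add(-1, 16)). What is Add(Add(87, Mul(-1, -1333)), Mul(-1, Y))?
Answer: 1360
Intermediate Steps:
Y = 60 (Y = Mul(4, 15) = 60)
Add(Add(87, Mul(-1, -1333)), Mul(-1, Y)) = Add(Add(87, Mul(-1, -1333)), Mul(-1, 60)) = Add(Add(87, 1333), -60) = Add(1420, -60) = 1360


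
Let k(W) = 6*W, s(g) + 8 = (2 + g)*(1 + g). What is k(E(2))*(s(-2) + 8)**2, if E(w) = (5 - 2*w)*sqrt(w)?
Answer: 0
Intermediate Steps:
s(g) = -8 + (1 + g)*(2 + g) (s(g) = -8 + (2 + g)*(1 + g) = -8 + (1 + g)*(2 + g))
E(w) = sqrt(w)*(5 - 2*w)
k(E(2))*(s(-2) + 8)**2 = (6*(sqrt(2)*(5 - 2*2)))*((-6 + (-2)**2 + 3*(-2)) + 8)**2 = (6*(sqrt(2)*(5 - 4)))*((-6 + 4 - 6) + 8)**2 = (6*(sqrt(2)*1))*(-8 + 8)**2 = (6*sqrt(2))*0**2 = (6*sqrt(2))*0 = 0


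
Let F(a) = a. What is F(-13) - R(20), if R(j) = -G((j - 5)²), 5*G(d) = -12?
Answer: -77/5 ≈ -15.400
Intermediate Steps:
G(d) = -12/5 (G(d) = (⅕)*(-12) = -12/5)
R(j) = 12/5 (R(j) = -1*(-12/5) = 12/5)
F(-13) - R(20) = -13 - 1*12/5 = -13 - 12/5 = -77/5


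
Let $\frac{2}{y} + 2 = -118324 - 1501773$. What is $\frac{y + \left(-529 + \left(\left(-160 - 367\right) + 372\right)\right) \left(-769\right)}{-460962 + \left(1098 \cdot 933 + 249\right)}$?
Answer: $\frac{852165593602}{913283828379} \approx 0.93308$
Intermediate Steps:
$y = - \frac{2}{1620099}$ ($y = \frac{2}{-2 - 1620097} = \frac{2}{-1620099} = 2 \left(- \frac{1}{1620099}\right) = - \frac{2}{1620099} \approx -1.2345 \cdot 10^{-6}$)
$\frac{y + \left(-529 + \left(\left(-160 - 367\right) + 372\right)\right) \left(-769\right)}{-460962 + \left(1098 \cdot 933 + 249\right)} = \frac{- \frac{2}{1620099} + \left(-529 + \left(\left(-160 - 367\right) + 372\right)\right) \left(-769\right)}{-460962 + \left(1098 \cdot 933 + 249\right)} = \frac{- \frac{2}{1620099} + \left(-529 + \left(-527 + 372\right)\right) \left(-769\right)}{-460962 + \left(1024434 + 249\right)} = \frac{- \frac{2}{1620099} + \left(-529 - 155\right) \left(-769\right)}{-460962 + 1024683} = \frac{- \frac{2}{1620099} - -525996}{563721} = \left(- \frac{2}{1620099} + 525996\right) \frac{1}{563721} = \frac{852165593602}{1620099} \cdot \frac{1}{563721} = \frac{852165593602}{913283828379}$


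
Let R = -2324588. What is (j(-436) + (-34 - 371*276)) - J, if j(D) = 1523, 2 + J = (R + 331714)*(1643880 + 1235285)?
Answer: 5737812969305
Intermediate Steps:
J = -5737813070212 (J = -2 + (-2324588 + 331714)*(1643880 + 1235285) = -2 - 1992874*2879165 = -2 - 5737813070210 = -5737813070212)
(j(-436) + (-34 - 371*276)) - J = (1523 + (-34 - 371*276)) - 1*(-5737813070212) = (1523 + (-34 - 102396)) + 5737813070212 = (1523 - 102430) + 5737813070212 = -100907 + 5737813070212 = 5737812969305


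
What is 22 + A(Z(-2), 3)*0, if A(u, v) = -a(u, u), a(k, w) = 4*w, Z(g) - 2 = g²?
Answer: 22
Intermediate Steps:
Z(g) = 2 + g²
A(u, v) = -4*u
22 + A(Z(-2), 3)*0 = 22 - 4*(2 + (-2)²)*0 = 22 - 4*(2 + 4)*0 = 22 - 4*6*0 = 22 - 24*0 = 22 + 0 = 22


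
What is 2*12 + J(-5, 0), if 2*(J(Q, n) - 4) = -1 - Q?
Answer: 30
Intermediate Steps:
J(Q, n) = 7/2 - Q/2 (J(Q, n) = 4 + (-1 - Q)/2 = 4 + (-½ - Q/2) = 7/2 - Q/2)
2*12 + J(-5, 0) = 2*12 + (7/2 - ½*(-5)) = 24 + (7/2 + 5/2) = 24 + 6 = 30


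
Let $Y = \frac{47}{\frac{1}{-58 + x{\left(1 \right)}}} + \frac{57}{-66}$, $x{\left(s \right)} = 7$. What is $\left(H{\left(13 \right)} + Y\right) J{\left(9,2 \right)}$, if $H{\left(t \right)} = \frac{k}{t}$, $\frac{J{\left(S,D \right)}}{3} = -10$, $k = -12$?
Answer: $\frac{10290795}{143} \approx 71964.0$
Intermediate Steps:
$J{\left(S,D \right)} = -30$ ($J{\left(S,D \right)} = 3 \left(-10\right) = -30$)
$Y = - \frac{52753}{22}$ ($Y = \frac{47}{\frac{1}{-58 + 7}} + \frac{57}{-66} = \frac{47}{\frac{1}{-51}} + 57 \left(- \frac{1}{66}\right) = \frac{47}{- \frac{1}{51}} - \frac{19}{22} = 47 \left(-51\right) - \frac{19}{22} = -2397 - \frac{19}{22} = - \frac{52753}{22} \approx -2397.9$)
$H{\left(t \right)} = - \frac{12}{t}$
$\left(H{\left(13 \right)} + Y\right) J{\left(9,2 \right)} = \left(- \frac{12}{13} - \frac{52753}{22}\right) \left(-30\right) = \left(- \frac{686053}{286}\right) \left(-30\right) = \frac{10290795}{143}$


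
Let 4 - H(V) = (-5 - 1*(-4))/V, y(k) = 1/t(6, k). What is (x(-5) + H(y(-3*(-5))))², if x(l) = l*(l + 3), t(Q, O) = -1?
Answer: 169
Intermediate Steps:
y(k) = -1 (y(k) = 1/(-1) = -1)
x(l) = l*(3 + l)
H(V) = 4 + 1/V (H(V) = 4 - (-5 - 1*(-4))/V = 4 - (-5 + 4)/V = 4 - (-1)/V = 4 + 1/V)
(x(-5) + H(y(-3*(-5))))² = (-5*(3 - 5) + (4 + 1/(-1)))² = (-5*(-2) + (4 - 1))² = (10 + 3)² = 13² = 169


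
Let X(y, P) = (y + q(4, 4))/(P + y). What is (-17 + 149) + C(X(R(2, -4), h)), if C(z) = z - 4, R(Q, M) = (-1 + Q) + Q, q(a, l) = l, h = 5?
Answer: 1031/8 ≈ 128.88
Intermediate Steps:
R(Q, M) = -1 + 2*Q
X(y, P) = (4 + y)/(P + y) (X(y, P) = (y + 4)/(P + y) = (4 + y)/(P + y))
C(z) = -4 + z
(-17 + 149) + C(X(R(2, -4), h)) = (-17 + 149) + (-4 + (4 + (-1 + 2*2))/(5 + (-1 + 2*2))) = 132 + (-4 + (4 + (-1 + 4))/(5 + (-1 + 4))) = 132 + (-4 + (4 + 3)/(5 + 3)) = 132 + (-4 + 7/8) = 132 - 25/8 = 1031/8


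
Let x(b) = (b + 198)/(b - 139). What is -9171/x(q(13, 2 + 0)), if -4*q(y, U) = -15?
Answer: 1653837/269 ≈ 6148.1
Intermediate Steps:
q(y, U) = 15/4 (q(y, U) = -¼*(-15) = 15/4)
x(b) = (198 + b)/(-139 + b)
-9171/x(q(13, 2 + 0)) = -9171*(-139 + 15/4)/(198 + 15/4) = -9171/((807/4)/(-541/4)) = -9171/((-4/541*807/4)) = -9171/(-807/541) = -9171*(-541/807) = 1653837/269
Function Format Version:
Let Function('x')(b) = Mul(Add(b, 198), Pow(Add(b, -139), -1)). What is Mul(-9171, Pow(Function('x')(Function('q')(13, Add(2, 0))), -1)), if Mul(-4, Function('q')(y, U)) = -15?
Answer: Rational(1653837, 269) ≈ 6148.1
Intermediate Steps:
Function('q')(y, U) = Rational(15, 4) (Function('q')(y, U) = Mul(Rational(-1, 4), -15) = Rational(15, 4))
Function('x')(b) = Mul(Pow(Add(-139, b), -1), Add(198, b)) (Function('x')(b) = Mul(Add(198, b), Pow(Add(-139, b), -1)) = Mul(Pow(Add(-139, b), -1), Add(198, b)))
Mul(-9171, Pow(Function('x')(Function('q')(13, Add(2, 0))), -1)) = Mul(-9171, Pow(Mul(Pow(Add(-139, Rational(15, 4)), -1), Add(198, Rational(15, 4))), -1)) = Mul(-9171, Pow(Mul(Pow(Rational(-541, 4), -1), Rational(807, 4)), -1)) = Mul(-9171, Pow(Mul(Rational(-4, 541), Rational(807, 4)), -1)) = Mul(-9171, Pow(Rational(-807, 541), -1)) = Mul(-9171, Rational(-541, 807)) = Rational(1653837, 269)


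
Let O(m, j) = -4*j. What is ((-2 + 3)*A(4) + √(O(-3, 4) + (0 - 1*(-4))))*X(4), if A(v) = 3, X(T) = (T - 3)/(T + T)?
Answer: 3/8 + I*√3/4 ≈ 0.375 + 0.43301*I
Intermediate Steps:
X(T) = (-3 + T)/(2*T) (X(T) = (-3 + T)/((2*T)) = (-3 + T)*(1/(2*T)) = (-3 + T)/(2*T))
((-2 + 3)*A(4) + √(O(-3, 4) + (0 - 1*(-4))))*X(4) = ((-2 + 3)*3 + √(-4*4 + (0 - 1*(-4))))*((½)*(-3 + 4)/4) = (1*3 + √(-16 + (0 + 4)))*((½)*(¼)*1) = (3 + √(-16 + 4))*(⅛) = (3 + √(-12))*(⅛) = (3 + 2*I*√3)*(⅛) = 3/8 + I*√3/4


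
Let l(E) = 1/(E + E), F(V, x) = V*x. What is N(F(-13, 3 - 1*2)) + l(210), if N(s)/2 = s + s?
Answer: -21839/420 ≈ -51.998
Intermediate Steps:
l(E) = 1/(2*E)
N(s) = 4*s (N(s) = 2*(s + s) = 2*(2*s) = 4*s)
N(F(-13, 3 - 1*2)) + l(210) = 4*(-13*(3 - 1*2)) + (½)/210 = 4*(-13*(3 - 2)) + (½)*(1/210) = 4*(-13*1) + 1/420 = 4*(-13) + 1/420 = -52 + 1/420 = -21839/420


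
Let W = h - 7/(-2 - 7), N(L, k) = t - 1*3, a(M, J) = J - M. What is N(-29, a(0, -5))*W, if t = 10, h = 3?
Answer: 238/9 ≈ 26.444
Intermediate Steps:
N(L, k) = 7 (N(L, k) = 10 - 1*3 = 10 - 3 = 7)
W = 34/9 (W = 3 - 7/(-2 - 7) = 3 - 7/(-9) = 3 - ⅑*(-7) = 3 + 7/9 = 34/9 ≈ 3.7778)
N(-29, a(0, -5))*W = 7*(34/9) = 238/9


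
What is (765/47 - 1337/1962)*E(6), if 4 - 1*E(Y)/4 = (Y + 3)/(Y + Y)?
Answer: 18695183/92214 ≈ 202.74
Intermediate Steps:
E(Y) = 16 - 2*(3 + Y)/Y (E(Y) = 16 - 4*(Y + 3)/(Y + Y) = 16 - 4*(3 + Y)/(2*Y) = 16 - 4*(3 + Y)*1/(2*Y) = 16 - 2*(3 + Y)/Y)
(765/47 - 1337/1962)*E(6) = (765/47 - 1337/1962)*(14 - 6/6) = (765*(1/47) - 1337*1/1962)*(14 - 6*⅙) = (765/47 - 1337/1962)*(14 - 1) = (1438091/92214)*13 = 18695183/92214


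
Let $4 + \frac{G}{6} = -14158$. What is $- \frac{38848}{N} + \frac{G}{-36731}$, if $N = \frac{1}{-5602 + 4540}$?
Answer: $\frac{1515395378028}{36731} \approx 4.1257 \cdot 10^{7}$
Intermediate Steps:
$G = -84972$ ($G = -24 + 6 \left(-14158\right) = -24 - 84948 = -84972$)
$N = - \frac{1}{1062}$ ($N = \frac{1}{-1062} = - \frac{1}{1062} \approx -0.00094162$)
$- \frac{38848}{N} + \frac{G}{-36731} = - \frac{38848}{- \frac{1}{1062}} - \frac{84972}{-36731} = \left(-38848\right) \left(-1062\right) - - \frac{84972}{36731} = 41256576 + \frac{84972}{36731} = \frac{1515395378028}{36731}$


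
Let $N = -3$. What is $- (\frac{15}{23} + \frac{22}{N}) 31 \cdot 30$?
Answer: $\frac{142910}{23} \approx 6213.5$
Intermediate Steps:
$- (\frac{15}{23} + \frac{22}{N}) 31 \cdot 30 = - (\frac{15}{23} + \frac{22}{-3}) 31 \cdot 30 = - (15 \cdot \frac{1}{23} + 22 \left(- \frac{1}{3}\right)) 31 \cdot 30 = - (\frac{15}{23} - \frac{22}{3}) 31 \cdot 30 = \left(-1\right) \left(- \frac{461}{69}\right) 31 \cdot 30 = \frac{461}{69} \cdot 31 \cdot 30 = \frac{14291}{69} \cdot 30 = \frac{142910}{23}$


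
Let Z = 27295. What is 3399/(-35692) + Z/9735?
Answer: 188224775/69492324 ≈ 2.7086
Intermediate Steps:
3399/(-35692) + Z/9735 = 3399/(-35692) + 27295/9735 = 3399*(-1/35692) + 27295*(1/9735) = -3399/35692 + 5459/1947 = 188224775/69492324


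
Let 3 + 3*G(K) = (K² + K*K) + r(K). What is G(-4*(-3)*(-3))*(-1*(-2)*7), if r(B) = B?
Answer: 11914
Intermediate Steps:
G(K) = -1 + K/3 + 2*K²/3 (G(K) = -1 + ((K² + K*K) + K)/3 = -1 + ((K² + K²) + K)/3 = -1 + (2*K² + K)/3 = -1 + (K + 2*K²)/3 = -1 + (K/3 + 2*K²/3) = -1 + K/3 + 2*K²/3)
G(-4*(-3)*(-3))*(-1*(-2)*7) = (-1 + (-4*(-3)*(-3))/3 + 2*(-4*(-3)*(-3))²/3)*(-1*(-2)*7) = (-1 + (12*(-3))/3 + 2*(12*(-3))²/3)*(2*7) = (-1 + (⅓)*(-36) + (⅔)*(-36)²)*14 = (-1 - 12 + (⅔)*1296)*14 = (-1 - 12 + 864)*14 = 851*14 = 11914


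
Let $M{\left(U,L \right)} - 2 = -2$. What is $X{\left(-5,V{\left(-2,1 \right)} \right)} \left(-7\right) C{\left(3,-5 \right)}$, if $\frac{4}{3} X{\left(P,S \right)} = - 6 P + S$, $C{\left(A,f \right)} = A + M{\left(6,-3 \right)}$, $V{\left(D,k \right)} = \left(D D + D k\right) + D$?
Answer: $- \frac{945}{2} \approx -472.5$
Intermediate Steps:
$V{\left(D,k \right)} = D + D^{2} + D k$ ($V{\left(D,k \right)} = \left(D^{2} + D k\right) + D = D + D^{2} + D k$)
$M{\left(U,L \right)} = 0$ ($M{\left(U,L \right)} = 2 - 2 = 0$)
$C{\left(A,f \right)} = A$ ($C{\left(A,f \right)} = A + 0 = A$)
$X{\left(P,S \right)} = - \frac{9 P}{2} + \frac{3 S}{4}$ ($X{\left(P,S \right)} = \frac{3 \left(- 6 P + S\right)}{4} = \frac{3 \left(S - 6 P\right)}{4} = - \frac{9 P}{2} + \frac{3 S}{4}$)
$X{\left(-5,V{\left(-2,1 \right)} \right)} \left(-7\right) C{\left(3,-5 \right)} = \left(\left(- \frac{9}{2}\right) \left(-5\right) + \frac{3 \left(- 2 \left(1 - 2 + 1\right)\right)}{4}\right) \left(-7\right) 3 = \left(\frac{45}{2} + \frac{3 \left(\left(-2\right) 0\right)}{4}\right) \left(-7\right) 3 = \left(\frac{45}{2} + \frac{3}{4} \cdot 0\right) \left(-7\right) 3 = \left(\frac{45}{2} + 0\right) \left(-7\right) 3 = \frac{45}{2} \left(-7\right) 3 = \left(- \frac{315}{2}\right) 3 = - \frac{945}{2}$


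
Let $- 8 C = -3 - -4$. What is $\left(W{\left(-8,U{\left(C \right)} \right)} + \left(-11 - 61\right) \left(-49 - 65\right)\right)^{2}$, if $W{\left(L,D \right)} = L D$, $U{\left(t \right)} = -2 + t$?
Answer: $67650625$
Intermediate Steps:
$C = - \frac{1}{8}$ ($C = - \frac{-3 - -4}{8} = - \frac{-3 + 4}{8} = \left(- \frac{1}{8}\right) 1 = - \frac{1}{8} \approx -0.125$)
$W{\left(L,D \right)} = D L$
$\left(W{\left(-8,U{\left(C \right)} \right)} + \left(-11 - 61\right) \left(-49 - 65\right)\right)^{2} = \left(\left(-2 - \frac{1}{8}\right) \left(-8\right) + \left(-11 - 61\right) \left(-49 - 65\right)\right)^{2} = \left(\left(- \frac{17}{8}\right) \left(-8\right) - -8208\right)^{2} = \left(17 + 8208\right)^{2} = 8225^{2} = 67650625$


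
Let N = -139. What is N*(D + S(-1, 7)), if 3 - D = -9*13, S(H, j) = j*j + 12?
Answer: -25159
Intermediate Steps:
S(H, j) = 12 + j² (S(H, j) = j² + 12 = 12 + j²)
D = 120 (D = 3 - (-9)*13 = 3 - 1*(-117) = 3 + 117 = 120)
N*(D + S(-1, 7)) = -139*(120 + (12 + 7²)) = -139*(120 + (12 + 49)) = -139*(120 + 61) = -139*181 = -25159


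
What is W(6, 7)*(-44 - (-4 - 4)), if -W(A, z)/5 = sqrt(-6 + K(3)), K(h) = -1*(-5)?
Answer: 180*I ≈ 180.0*I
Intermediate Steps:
K(h) = 5
W(A, z) = -5*I (W(A, z) = -5*sqrt(-6 + 5) = -5*I)
W(6, 7)*(-44 - (-4 - 4)) = (-5*I)*(-44 - (-4 - 4)) = (-5*I)*(-44 - 1*(-8)) = (-5*I)*(-44 + 8) = -5*I*(-36) = 180*I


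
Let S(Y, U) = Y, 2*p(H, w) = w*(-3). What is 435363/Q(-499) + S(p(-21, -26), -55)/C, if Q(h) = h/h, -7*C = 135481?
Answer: 58983414330/135481 ≈ 4.3536e+5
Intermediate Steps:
C = -135481/7 (C = -⅐*135481 = -135481/7 ≈ -19354.)
p(H, w) = -3*w/2 (p(H, w) = (w*(-3))/2 = (-3*w)/2 = -3*w/2)
Q(h) = 1
435363/Q(-499) + S(p(-21, -26), -55)/C = 435363/1 + (-3/2*(-26))/(-135481/7) = 435363*1 + 39*(-7/135481) = 435363 - 273/135481 = 58983414330/135481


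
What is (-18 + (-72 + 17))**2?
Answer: 5329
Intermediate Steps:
(-18 + (-72 + 17))**2 = (-18 - 55)**2 = (-73)**2 = 5329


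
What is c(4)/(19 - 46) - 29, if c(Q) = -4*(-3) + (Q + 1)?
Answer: -800/27 ≈ -29.630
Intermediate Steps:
c(Q) = 13 + Q (c(Q) = 12 + (1 + Q) = 13 + Q)
c(4)/(19 - 46) - 29 = (13 + 4)/(19 - 46) - 29 = 17/(-27) - 29 = 17*(-1/27) - 29 = -17/27 - 29 = -800/27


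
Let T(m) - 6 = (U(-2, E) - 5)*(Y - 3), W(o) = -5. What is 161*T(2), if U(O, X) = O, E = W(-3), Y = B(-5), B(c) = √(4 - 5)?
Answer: 4347 - 1127*I ≈ 4347.0 - 1127.0*I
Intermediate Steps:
B(c) = I (B(c) = √(-1) = I)
Y = I ≈ 1.0*I
E = -5
T(m) = 27 - 7*I (T(m) = 6 + (-2 - 5)*(I - 3) = 6 - 7*(-3 + I) = 6 + (21 - 7*I) = 27 - 7*I)
161*T(2) = 161*(27 - 7*I) = 4347 - 1127*I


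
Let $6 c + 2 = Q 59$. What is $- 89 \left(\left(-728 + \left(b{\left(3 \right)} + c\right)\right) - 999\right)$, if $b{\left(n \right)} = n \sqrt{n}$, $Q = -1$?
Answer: $\frac{927647}{6} - 267 \sqrt{3} \approx 1.5415 \cdot 10^{5}$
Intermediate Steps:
$b{\left(n \right)} = n^{\frac{3}{2}}$
$c = - \frac{61}{6}$ ($c = - \frac{1}{3} + \frac{\left(-1\right) 59}{6} = - \frac{1}{3} + \frac{1}{6} \left(-59\right) = - \frac{1}{3} - \frac{59}{6} = - \frac{61}{6} \approx -10.167$)
$- 89 \left(\left(-728 + \left(b{\left(3 \right)} + c\right)\right) - 999\right) = - 89 \left(\left(-728 - \left(\frac{61}{6} - 3^{\frac{3}{2}}\right)\right) - 999\right) = - 89 \left(\left(-728 - \left(\frac{61}{6} - 3 \sqrt{3}\right)\right) - 999\right) = - 89 \left(\left(- \frac{4429}{6} + 3 \sqrt{3}\right) - 999\right) = - 89 \left(- \frac{10423}{6} + 3 \sqrt{3}\right) = \frac{927647}{6} - 267 \sqrt{3}$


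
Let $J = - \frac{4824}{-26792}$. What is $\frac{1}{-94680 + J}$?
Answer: $- \frac{3349}{317082717} \approx -1.0562 \cdot 10^{-5}$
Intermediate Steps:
$J = \frac{603}{3349}$ ($J = \left(-4824\right) \left(- \frac{1}{26792}\right) = \frac{603}{3349} \approx 0.18005$)
$\frac{1}{-94680 + J} = \frac{1}{-94680 + \frac{603}{3349}} = \frac{1}{- \frac{317082717}{3349}} = - \frac{3349}{317082717}$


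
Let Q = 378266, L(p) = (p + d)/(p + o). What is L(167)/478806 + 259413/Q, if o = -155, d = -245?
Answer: 17743720307/25873718628 ≈ 0.68578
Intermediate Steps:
L(p) = (-245 + p)/(-155 + p) (L(p) = (p - 245)/(p - 155) = (-245 + p)/(-155 + p))
L(167)/478806 + 259413/Q = ((-245 + 167)/(-155 + 167))/478806 + 259413/378266 = (-78/12)*(1/478806) + 259413*(1/378266) = ((1/12)*(-78))*(1/478806) + 37059/54038 = -13/2*1/478806 + 37059/54038 = -13/957612 + 37059/54038 = 17743720307/25873718628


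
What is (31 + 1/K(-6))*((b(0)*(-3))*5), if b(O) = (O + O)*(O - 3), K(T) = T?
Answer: 0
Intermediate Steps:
b(O) = 2*O*(-3 + O) (b(O) = (2*O)*(-3 + O) = 2*O*(-3 + O))
(31 + 1/K(-6))*((b(0)*(-3))*5) = (31 + 1/(-6))*(((2*0*(-3 + 0))*(-3))*5) = (31 - ⅙)*(((2*0*(-3))*(-3))*5) = 185*((0*(-3))*5)/6 = 185*(0*5)/6 = (185/6)*0 = 0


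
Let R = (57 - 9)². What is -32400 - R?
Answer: -34704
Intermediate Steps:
R = 2304 (R = 48² = 2304)
-32400 - R = -32400 - 1*2304 = -32400 - 2304 = -34704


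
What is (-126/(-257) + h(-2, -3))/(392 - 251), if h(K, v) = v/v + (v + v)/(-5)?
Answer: 3457/181185 ≈ 0.019080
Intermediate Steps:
h(K, v) = 1 - 2*v/5 (h(K, v) = 1 + (2*v)*(-1/5) = 1 - 2*v/5)
(-126/(-257) + h(-2, -3))/(392 - 251) = (-126/(-257) + (1 - 2/5*(-3)))/(392 - 251) = (-126*(-1/257) + (1 + 6/5))/141 = (126/257 + 11/5)*(1/141) = (3457/1285)*(1/141) = 3457/181185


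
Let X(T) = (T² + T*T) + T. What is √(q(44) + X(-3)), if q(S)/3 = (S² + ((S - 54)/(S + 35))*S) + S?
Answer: 15*√164715/79 ≈ 77.060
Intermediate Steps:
X(T) = T + 2*T² (X(T) = (T² + T²) + T = 2*T² + T = T + 2*T²)
q(S) = 3*S + 3*S² + 3*S*(-54 + S)/(35 + S) (q(S) = 3*((S² + ((S - 54)/(S + 35))*S) + S) = 3*((S² + ((-54 + S)/(35 + S))*S) + S) = 3*((S² + S*(-54 + S)/(35 + S)) + S) = 3*(S + S² + S*(-54 + S)/(35 + S)) = 3*S + 3*S² + 3*S*(-54 + S)/(35 + S))
√(q(44) + X(-3)) = √(3*44*(-19 + 44² + 37*44)/(35 + 44) - 3*(1 + 2*(-3))) = √(3*44*(-19 + 1936 + 1628)/79 - 3*(1 - 6)) = √(3*44*(1/79)*3545 - 3*(-5)) = √(467940/79 + 15) = √(469125/79) = 15*√164715/79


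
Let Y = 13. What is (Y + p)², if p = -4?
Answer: 81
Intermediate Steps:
(Y + p)² = (13 - 4)² = 9² = 81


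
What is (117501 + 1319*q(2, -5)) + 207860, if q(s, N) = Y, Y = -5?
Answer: 318766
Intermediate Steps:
q(s, N) = -5
(117501 + 1319*q(2, -5)) + 207860 = (117501 + 1319*(-5)) + 207860 = (117501 - 6595) + 207860 = 110906 + 207860 = 318766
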